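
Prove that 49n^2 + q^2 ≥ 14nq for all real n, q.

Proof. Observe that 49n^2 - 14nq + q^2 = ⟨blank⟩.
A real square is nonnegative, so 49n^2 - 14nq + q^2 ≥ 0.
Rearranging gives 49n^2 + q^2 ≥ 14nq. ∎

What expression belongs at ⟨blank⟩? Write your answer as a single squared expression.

(7n - q)^2

49n^2 - 14nq + q^2 is a perfect-square trinomial: the outer terms are (7n)^2 and (q)^2, and the cross term is -2·7n·q.
So 49n^2 - 14nq + q^2 = (7n - q)^2 ≥ 0.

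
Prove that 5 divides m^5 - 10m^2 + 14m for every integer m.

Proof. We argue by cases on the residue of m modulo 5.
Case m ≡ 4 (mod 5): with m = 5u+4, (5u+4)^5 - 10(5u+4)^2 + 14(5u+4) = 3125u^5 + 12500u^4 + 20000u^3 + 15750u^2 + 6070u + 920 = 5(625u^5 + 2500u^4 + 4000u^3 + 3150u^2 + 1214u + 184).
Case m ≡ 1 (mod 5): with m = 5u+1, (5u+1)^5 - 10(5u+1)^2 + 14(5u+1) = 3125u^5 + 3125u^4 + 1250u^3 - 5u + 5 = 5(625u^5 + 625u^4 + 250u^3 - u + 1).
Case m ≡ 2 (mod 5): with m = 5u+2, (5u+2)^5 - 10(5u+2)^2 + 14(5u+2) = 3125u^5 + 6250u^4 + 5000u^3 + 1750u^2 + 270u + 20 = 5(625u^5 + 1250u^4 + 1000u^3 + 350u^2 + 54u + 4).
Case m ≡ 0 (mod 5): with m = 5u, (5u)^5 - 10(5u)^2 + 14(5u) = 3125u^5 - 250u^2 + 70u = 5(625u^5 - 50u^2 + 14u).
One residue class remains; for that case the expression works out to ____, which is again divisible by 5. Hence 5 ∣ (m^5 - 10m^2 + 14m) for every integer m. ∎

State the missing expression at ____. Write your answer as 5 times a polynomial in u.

5(625u^5 + 1875u^4 + 2250u^3 + 1300u^2 + 359u + 39)

The residues treated are {4, 1, 2, 0}, so the missing case is m ≡ 3 (mod 5); write m = 5u+3.
Then (5u+3)^5 - 10(5u+3)^2 + 14(5u+3) = 3125u^5 + 9375u^4 + 11250u^3 + 6500u^2 + 1795u + 195 = 5(625u^5 + 1875u^4 + 2250u^3 + 1300u^2 + 359u + 39).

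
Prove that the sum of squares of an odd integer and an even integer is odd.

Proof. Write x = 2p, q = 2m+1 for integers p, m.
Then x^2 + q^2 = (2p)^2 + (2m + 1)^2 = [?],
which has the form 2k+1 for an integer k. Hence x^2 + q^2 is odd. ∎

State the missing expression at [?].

(2p)^2 + (2m + 1)^2 = 4m^2 + 4m + 4p^2 + 1
= 2(2m^2 + 2m + 2p^2) + 1.
Since 2m^2 + 2m + 2p^2 is an integer, the sum of squares is of the form 2k+1 for an integer k.

2(2m^2 + 2m + 2p^2) + 1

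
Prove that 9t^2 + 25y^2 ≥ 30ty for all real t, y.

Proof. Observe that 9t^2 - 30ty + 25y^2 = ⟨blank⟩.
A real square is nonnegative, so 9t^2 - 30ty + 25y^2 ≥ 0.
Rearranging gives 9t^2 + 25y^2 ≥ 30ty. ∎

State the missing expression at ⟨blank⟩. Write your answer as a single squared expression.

(3t - 5y)^2

The leading and trailing coefficients are 3^2 and 5^2, and 30 = 2·3·5, so the trinomial is (3t - 5y)^2.
Hence 9t^2 - 30ty + 25y^2 ≥ 0.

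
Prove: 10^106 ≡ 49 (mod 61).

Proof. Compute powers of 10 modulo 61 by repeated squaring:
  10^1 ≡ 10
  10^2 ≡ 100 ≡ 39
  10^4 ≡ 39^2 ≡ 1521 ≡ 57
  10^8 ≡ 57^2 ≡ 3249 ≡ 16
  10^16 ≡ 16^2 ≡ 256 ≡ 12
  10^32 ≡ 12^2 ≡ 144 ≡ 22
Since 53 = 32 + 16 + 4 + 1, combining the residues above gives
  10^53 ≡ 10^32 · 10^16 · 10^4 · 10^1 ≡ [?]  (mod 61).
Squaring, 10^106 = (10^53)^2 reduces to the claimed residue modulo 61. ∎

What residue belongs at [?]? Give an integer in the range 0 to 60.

54

10^32 · 10^16 · 10^4 · 10^1 ≡ 22 · 12 · 57 · 10 = 150480.
150480 mod 61 = 54, so 10^53 ≡ 54 (mod 61).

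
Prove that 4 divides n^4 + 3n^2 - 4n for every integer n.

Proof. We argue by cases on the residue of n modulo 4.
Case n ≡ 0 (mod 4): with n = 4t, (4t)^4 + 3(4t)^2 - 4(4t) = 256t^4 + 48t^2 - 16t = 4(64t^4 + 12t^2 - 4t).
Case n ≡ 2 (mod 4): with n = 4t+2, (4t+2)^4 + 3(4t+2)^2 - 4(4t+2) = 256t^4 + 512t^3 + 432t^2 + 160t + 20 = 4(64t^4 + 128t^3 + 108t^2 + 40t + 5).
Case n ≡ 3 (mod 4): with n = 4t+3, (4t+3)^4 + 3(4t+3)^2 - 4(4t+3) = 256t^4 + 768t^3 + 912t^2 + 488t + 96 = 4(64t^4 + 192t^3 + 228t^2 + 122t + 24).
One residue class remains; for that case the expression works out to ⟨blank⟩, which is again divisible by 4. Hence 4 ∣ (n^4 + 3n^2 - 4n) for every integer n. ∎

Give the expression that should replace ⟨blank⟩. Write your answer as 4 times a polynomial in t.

The residues treated are {0, 2, 3}, so the missing case is n ≡ 1 (mod 4); write n = 4t+1.
Then (4t+1)^4 + 3(4t+1)^2 - 4(4t+1) = 256t^4 + 256t^3 + 144t^2 + 24t = 4(64t^4 + 64t^3 + 36t^2 + 6t).

4(64t^4 + 64t^3 + 36t^2 + 6t)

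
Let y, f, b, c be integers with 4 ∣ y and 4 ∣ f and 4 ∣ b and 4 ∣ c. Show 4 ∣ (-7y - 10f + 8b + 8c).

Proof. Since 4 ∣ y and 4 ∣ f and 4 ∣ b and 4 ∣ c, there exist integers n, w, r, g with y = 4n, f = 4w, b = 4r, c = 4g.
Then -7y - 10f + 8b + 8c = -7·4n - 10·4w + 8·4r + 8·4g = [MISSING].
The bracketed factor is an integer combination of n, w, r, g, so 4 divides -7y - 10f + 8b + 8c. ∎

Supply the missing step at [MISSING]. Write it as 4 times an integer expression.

Each term has a factor of 4: -7·4n - 10·4w + 8·4r + 8·4g = 4·(8g - 7n + 8r - 10w).
Since 8g - 7n + 8r - 10w is an integer, 4 ∣ (-7y - 10f + 8b + 8c).

4(8g - 7n + 8r - 10w)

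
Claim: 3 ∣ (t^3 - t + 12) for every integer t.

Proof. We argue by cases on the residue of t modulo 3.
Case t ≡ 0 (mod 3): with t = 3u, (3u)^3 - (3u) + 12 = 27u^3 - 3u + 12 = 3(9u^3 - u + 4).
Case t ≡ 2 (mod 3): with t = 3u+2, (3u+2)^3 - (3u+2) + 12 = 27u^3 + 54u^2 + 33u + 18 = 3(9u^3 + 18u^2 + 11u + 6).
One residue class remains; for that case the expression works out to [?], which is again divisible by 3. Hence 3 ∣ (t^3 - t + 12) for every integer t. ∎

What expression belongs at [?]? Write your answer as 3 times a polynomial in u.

Only t ≡ 1 (mod 3) is unaccounted for. Put t = 3u+1:
(3u+1)^3 - (3u+1) + 12 expands to 27u^3 + 27u^2 + 6u + 12,
and factoring out 3 leaves 3(9u^3 + 9u^2 + 2u + 4).

3(9u^3 + 9u^2 + 2u + 4)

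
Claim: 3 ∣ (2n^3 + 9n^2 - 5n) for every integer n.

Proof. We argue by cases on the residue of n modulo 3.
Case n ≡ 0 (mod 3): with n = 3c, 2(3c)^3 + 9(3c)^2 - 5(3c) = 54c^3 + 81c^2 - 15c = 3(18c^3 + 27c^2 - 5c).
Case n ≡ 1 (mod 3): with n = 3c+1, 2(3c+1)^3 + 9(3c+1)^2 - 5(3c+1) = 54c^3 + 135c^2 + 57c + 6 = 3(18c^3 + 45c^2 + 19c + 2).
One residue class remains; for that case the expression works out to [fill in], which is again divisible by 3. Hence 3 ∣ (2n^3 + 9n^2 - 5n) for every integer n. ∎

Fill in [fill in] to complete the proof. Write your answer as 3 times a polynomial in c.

3(18c^3 + 63c^2 + 55c + 14)

Only n ≡ 2 (mod 3) is unaccounted for. Put n = 3c+2:
2(3c+2)^3 + 9(3c+2)^2 - 5(3c+2) expands to 54c^3 + 189c^2 + 165c + 42,
and factoring out 3 leaves 3(18c^3 + 63c^2 + 55c + 14).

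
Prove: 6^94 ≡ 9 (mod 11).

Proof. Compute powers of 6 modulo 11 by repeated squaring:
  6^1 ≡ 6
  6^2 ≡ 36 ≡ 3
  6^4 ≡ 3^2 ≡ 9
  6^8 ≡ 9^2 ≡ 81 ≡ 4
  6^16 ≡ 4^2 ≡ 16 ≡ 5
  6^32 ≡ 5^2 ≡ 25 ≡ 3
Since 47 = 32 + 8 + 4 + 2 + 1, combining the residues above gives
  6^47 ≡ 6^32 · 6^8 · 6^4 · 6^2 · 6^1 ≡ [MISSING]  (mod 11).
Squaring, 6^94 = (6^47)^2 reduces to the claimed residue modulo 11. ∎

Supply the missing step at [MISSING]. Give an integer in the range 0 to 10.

6^32 · 6^8 · 6^4 · 6^2 · 6^1 ≡ 3 · 4 · 9 · 3 · 6 = 1944.
1944 mod 11 = 8, so 6^47 ≡ 8 (mod 11).

8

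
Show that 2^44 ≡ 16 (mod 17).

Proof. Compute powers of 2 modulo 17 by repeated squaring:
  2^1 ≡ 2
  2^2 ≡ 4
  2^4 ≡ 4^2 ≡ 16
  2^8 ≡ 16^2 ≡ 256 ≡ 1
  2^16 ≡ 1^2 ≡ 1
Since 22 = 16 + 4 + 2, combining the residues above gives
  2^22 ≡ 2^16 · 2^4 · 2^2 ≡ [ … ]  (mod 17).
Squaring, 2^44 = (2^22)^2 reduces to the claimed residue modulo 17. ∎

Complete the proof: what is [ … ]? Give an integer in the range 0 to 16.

13

2^16 · 2^4 · 2^2 ≡ 1 · 16 · 4 = 64.
64 mod 17 = 13, so 2^22 ≡ 13 (mod 17).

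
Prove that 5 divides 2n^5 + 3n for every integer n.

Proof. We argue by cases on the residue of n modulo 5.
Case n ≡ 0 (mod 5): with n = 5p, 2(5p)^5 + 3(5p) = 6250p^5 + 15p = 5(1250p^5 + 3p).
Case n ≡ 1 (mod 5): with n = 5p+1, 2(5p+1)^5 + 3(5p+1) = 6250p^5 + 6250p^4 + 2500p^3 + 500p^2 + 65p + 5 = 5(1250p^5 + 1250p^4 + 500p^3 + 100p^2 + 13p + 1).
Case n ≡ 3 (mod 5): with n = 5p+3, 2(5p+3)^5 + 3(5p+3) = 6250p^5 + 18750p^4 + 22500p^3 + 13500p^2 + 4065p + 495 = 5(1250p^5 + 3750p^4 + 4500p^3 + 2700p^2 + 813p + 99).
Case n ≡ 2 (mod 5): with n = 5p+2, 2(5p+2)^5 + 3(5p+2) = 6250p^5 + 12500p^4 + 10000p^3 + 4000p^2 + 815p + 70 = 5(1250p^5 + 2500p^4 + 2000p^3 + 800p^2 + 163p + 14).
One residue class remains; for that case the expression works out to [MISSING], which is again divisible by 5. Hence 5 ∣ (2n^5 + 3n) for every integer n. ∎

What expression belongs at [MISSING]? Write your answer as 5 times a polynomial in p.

Only n ≡ 4 (mod 5) is unaccounted for. Put n = 5p+4:
2(5p+4)^5 + 3(5p+4) expands to 6250p^5 + 25000p^4 + 40000p^3 + 32000p^2 + 12815p + 2060,
and factoring out 5 leaves 5(1250p^5 + 5000p^4 + 8000p^3 + 6400p^2 + 2563p + 412).

5(1250p^5 + 5000p^4 + 8000p^3 + 6400p^2 + 2563p + 412)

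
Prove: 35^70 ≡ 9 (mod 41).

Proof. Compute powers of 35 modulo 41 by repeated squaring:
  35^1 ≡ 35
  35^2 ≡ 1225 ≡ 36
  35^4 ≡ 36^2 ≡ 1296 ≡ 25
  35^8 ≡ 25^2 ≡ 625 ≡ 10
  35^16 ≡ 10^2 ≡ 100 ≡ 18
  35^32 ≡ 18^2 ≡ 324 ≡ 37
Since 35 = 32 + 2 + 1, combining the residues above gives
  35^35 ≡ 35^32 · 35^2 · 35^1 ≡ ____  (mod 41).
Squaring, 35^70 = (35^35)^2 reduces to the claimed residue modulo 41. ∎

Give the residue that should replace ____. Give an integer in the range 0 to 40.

3

35^32 · 35^2 · 35^1 ≡ 37 · 36 · 35 = 46620.
46620 mod 41 = 3, so 35^35 ≡ 3 (mod 41).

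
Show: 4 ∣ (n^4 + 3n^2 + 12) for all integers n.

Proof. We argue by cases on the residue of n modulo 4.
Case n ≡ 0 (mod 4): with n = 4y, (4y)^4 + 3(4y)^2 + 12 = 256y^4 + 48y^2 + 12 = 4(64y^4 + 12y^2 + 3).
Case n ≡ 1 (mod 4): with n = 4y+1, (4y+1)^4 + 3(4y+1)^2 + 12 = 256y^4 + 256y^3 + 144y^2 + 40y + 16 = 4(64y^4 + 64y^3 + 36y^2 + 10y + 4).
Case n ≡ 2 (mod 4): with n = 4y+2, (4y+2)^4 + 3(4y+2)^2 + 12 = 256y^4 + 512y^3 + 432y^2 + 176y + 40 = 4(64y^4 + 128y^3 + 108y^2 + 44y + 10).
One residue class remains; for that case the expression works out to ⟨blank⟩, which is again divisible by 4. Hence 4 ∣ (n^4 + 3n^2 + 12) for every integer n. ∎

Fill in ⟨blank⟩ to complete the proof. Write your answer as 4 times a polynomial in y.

4(64y^4 + 192y^3 + 228y^2 + 126y + 30)

Only n ≡ 3 (mod 4) is unaccounted for. Put n = 4y+3:
(4y+3)^4 + 3(4y+3)^2 + 12 expands to 256y^4 + 768y^3 + 912y^2 + 504y + 120,
and factoring out 4 leaves 4(64y^4 + 192y^3 + 228y^2 + 126y + 30).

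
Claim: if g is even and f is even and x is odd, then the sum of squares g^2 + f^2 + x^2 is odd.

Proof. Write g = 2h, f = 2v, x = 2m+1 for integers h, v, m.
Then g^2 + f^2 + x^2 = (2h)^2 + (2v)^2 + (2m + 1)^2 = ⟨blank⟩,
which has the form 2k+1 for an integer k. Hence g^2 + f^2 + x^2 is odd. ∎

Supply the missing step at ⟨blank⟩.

2(2h^2 + 2m^2 + 2m + 2v^2) + 1

(2h)^2 + (2v)^2 + (2m + 1)^2 = 4h^2 + 4m^2 + 4m + 4v^2 + 1
= 2(2h^2 + 2m^2 + 2m + 2v^2) + 1.
Since 2h^2 + 2m^2 + 2m + 2v^2 is an integer, the sum of squares is of the form 2k+1 for an integer k.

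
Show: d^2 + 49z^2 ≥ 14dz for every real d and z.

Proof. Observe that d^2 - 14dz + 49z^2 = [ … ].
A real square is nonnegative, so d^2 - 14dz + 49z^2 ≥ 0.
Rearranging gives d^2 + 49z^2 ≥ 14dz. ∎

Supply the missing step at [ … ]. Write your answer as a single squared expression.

The leading and trailing coefficients are 1^2 and 7^2, and 14 = 2·1·7, so the trinomial is (d - 7z)^2.
Hence d^2 - 14dz + 49z^2 ≥ 0.

(d - 7z)^2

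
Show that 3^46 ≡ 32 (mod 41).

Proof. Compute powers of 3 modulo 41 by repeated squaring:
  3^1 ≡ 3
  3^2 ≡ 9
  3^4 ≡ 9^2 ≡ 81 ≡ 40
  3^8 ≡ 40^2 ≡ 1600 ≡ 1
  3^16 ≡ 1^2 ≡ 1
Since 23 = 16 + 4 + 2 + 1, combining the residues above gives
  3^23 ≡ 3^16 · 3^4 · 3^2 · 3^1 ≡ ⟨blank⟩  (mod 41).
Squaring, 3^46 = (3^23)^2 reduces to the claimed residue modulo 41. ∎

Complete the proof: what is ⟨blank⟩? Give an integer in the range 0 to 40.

14

Multiply the listed residues: 1 · 40 · 9 · 3 = 40 → 360 → 1080.
Reducing modulo 41: 1080 = 26·41 + 14, so 3^23 ≡ 14.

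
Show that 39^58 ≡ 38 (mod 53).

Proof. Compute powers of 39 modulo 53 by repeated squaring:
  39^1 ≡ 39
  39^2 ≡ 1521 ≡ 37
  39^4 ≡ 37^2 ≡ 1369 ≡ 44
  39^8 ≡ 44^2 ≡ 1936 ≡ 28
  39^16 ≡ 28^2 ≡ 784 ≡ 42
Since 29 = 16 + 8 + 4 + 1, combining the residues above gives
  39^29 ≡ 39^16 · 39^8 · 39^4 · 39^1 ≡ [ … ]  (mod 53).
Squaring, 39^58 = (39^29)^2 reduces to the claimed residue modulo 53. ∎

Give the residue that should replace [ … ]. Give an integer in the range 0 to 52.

Multiply the listed residues: 42 · 28 · 44 · 39 = 1176 → 51744 → 2018016.
Reducing modulo 53: 2018016 = 38075·53 + 41, so 39^29 ≡ 41.

41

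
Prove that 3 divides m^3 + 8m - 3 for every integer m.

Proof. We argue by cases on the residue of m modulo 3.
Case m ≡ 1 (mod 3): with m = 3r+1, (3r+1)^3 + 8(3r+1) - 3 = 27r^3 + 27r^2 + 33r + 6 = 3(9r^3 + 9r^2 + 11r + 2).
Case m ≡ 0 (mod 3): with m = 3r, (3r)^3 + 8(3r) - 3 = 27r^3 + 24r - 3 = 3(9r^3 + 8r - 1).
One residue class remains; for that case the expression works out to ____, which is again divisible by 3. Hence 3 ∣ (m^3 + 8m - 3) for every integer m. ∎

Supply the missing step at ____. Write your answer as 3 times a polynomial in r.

3(9r^3 + 18r^2 + 20r + 7)

The residues treated are {1, 0}, so the missing case is m ≡ 2 (mod 3); write m = 3r+2.
Then (3r+2)^3 + 8(3r+2) - 3 = 27r^3 + 54r^2 + 60r + 21 = 3(9r^3 + 18r^2 + 20r + 7).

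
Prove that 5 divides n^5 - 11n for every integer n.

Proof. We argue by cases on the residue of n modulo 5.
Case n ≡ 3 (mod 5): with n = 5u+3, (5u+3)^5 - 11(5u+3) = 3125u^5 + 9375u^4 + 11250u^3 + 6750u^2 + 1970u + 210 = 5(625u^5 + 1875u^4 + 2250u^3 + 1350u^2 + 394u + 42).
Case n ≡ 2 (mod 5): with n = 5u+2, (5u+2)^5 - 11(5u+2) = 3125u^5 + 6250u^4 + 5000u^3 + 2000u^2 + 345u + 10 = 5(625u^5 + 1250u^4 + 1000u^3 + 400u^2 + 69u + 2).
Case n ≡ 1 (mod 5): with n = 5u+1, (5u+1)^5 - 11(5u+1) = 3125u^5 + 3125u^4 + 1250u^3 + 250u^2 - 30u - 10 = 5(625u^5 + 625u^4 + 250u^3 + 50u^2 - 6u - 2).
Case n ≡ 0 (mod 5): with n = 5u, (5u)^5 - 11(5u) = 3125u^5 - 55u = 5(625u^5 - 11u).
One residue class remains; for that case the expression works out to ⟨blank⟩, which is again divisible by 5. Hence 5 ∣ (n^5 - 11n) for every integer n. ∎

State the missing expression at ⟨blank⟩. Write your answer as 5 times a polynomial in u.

The residues treated are {3, 2, 1, 0}, so the missing case is n ≡ 4 (mod 5); write n = 5u+4.
Then (5u+4)^5 - 11(5u+4) = 3125u^5 + 12500u^4 + 20000u^3 + 16000u^2 + 6345u + 980 = 5(625u^5 + 2500u^4 + 4000u^3 + 3200u^2 + 1269u + 196).

5(625u^5 + 2500u^4 + 4000u^3 + 3200u^2 + 1269u + 196)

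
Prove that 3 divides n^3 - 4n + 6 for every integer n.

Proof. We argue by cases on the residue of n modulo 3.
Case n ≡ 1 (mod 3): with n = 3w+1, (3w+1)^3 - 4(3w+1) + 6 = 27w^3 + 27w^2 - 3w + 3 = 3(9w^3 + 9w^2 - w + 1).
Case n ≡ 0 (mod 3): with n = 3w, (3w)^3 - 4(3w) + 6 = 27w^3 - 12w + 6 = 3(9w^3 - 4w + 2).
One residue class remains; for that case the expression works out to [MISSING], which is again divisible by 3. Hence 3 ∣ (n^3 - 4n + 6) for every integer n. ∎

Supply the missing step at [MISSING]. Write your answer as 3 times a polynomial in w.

The residues treated are {1, 0}, so the missing case is n ≡ 2 (mod 3); write n = 3w+2.
Then (3w+2)^3 - 4(3w+2) + 6 = 27w^3 + 54w^2 + 24w + 6 = 3(9w^3 + 18w^2 + 8w + 2).

3(9w^3 + 18w^2 + 8w + 2)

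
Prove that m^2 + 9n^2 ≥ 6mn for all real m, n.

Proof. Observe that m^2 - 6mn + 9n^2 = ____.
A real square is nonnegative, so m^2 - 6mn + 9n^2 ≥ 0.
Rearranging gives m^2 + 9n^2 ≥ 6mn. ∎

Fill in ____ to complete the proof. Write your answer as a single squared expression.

The leading and trailing coefficients are 1^2 and 3^2, and 6 = 2·1·3, so the trinomial is (m - 3n)^2.
Hence m^2 - 6mn + 9n^2 ≥ 0.

(m - 3n)^2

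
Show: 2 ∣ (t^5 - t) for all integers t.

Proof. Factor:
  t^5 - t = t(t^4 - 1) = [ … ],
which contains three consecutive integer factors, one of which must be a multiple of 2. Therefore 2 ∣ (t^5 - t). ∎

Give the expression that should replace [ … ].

(t - 1)t(t + 1)(t^2 + 1)

t^4 - 1 = (t^2 - 1)(t^2 + 1), and t^2 - 1 = (t-1)(t+1).
So t(t^4 - 1) = (t - 1)t(t + 1)(t^2 + 1).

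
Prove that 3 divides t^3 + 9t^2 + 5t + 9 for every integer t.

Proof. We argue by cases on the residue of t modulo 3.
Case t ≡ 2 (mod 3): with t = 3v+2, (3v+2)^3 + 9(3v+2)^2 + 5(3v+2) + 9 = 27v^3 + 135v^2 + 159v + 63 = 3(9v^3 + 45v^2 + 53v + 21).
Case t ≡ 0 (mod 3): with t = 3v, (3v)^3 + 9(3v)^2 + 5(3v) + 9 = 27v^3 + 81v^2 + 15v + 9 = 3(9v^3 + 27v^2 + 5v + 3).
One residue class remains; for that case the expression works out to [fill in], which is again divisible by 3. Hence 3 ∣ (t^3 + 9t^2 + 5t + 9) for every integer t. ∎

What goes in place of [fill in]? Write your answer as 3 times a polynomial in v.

Only t ≡ 1 (mod 3) is unaccounted for. Put t = 3v+1:
(3v+1)^3 + 9(3v+1)^2 + 5(3v+1) + 9 expands to 27v^3 + 108v^2 + 78v + 24,
and factoring out 3 leaves 3(9v^3 + 36v^2 + 26v + 8).

3(9v^3 + 36v^2 + 26v + 8)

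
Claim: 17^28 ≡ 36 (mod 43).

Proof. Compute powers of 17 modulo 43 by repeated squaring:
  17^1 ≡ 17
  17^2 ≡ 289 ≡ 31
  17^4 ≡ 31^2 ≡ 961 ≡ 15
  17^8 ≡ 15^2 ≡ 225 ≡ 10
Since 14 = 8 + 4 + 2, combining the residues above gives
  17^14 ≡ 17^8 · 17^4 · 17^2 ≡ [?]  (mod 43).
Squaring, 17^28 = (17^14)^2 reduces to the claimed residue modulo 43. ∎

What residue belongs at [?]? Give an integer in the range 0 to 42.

Multiply the listed residues: 10 · 15 · 31 = 150 → 4650.
Reducing modulo 43: 4650 = 108·43 + 6, so 17^14 ≡ 6.

6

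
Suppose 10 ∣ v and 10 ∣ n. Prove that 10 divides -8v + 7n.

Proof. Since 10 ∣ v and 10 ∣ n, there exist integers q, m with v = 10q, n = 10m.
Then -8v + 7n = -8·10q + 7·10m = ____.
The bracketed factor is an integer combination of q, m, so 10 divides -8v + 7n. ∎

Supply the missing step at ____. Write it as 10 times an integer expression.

Each term has a factor of 10: -8·10q + 7·10m = 10·(7m - 8q).
Since 7m - 8q is an integer, 10 ∣ (-8v + 7n).

10(7m - 8q)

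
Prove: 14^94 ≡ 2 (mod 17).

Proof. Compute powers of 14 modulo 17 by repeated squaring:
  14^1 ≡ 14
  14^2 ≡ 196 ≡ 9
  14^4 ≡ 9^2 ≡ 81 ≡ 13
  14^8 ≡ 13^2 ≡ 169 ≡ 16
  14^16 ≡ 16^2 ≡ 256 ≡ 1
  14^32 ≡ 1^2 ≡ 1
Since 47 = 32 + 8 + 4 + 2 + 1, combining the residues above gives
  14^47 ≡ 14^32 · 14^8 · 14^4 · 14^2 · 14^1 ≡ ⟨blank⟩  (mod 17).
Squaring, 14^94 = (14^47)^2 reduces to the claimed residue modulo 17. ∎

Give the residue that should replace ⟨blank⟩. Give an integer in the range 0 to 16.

14^32 · 14^8 · 14^4 · 14^2 · 14^1 ≡ 1 · 16 · 13 · 9 · 14 = 26208.
26208 mod 17 = 11, so 14^47 ≡ 11 (mod 17).

11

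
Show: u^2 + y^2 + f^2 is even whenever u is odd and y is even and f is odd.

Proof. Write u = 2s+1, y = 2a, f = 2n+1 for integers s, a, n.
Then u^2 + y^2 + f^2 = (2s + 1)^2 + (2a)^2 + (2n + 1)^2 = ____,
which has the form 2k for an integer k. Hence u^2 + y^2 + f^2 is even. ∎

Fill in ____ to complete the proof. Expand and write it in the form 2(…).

2(2a^2 + 2n^2 + 2n + 2s^2 + 2s + 1)

(2s + 1)^2 + (2a)^2 + (2n + 1)^2 = 4a^2 + 4n^2 + 4n + 4s^2 + 4s + 2
= 2(2a^2 + 2n^2 + 2n + 2s^2 + 2s + 1).
Since 2a^2 + 2n^2 + 2n + 2s^2 + 2s + 1 is an integer, the sum of squares is of the form 2k for an integer k.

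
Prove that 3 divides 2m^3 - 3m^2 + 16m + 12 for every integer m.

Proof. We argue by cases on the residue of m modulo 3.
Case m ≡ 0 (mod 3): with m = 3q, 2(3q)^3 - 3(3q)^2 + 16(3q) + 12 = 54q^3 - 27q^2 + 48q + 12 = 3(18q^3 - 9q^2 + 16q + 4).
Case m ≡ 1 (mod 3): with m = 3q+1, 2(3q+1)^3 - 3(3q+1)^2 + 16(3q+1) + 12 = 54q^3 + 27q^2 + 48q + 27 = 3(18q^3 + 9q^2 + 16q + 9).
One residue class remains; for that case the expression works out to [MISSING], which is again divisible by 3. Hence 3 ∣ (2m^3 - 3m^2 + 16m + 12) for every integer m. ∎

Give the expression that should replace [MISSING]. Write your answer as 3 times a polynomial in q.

The residues treated are {0, 1}, so the missing case is m ≡ 2 (mod 3); write m = 3q+2.
Then 2(3q+2)^3 - 3(3q+2)^2 + 16(3q+2) + 12 = 54q^3 + 81q^2 + 84q + 48 = 3(18q^3 + 27q^2 + 28q + 16).

3(18q^3 + 27q^2 + 28q + 16)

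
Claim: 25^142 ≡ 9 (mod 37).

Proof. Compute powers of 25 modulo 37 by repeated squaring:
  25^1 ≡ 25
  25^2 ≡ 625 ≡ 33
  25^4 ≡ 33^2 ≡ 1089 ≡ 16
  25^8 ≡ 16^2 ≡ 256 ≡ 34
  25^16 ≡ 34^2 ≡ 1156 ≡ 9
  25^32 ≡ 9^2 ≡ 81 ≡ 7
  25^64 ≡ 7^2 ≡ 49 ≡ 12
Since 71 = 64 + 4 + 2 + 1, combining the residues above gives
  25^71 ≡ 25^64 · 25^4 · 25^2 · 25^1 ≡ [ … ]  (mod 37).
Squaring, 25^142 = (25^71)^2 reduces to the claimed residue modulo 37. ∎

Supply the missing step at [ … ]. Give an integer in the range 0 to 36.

3

Multiply the listed residues: 12 · 16 · 33 · 25 = 192 → 6336 → 158400.
Reducing modulo 37: 158400 = 4281·37 + 3, so 25^71 ≡ 3.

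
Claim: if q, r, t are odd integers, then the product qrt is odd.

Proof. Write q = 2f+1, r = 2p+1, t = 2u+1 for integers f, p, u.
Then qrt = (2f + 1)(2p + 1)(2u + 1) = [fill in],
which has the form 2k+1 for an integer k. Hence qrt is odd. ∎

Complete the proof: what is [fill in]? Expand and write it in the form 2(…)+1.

Expanding: (2f + 1)(2p + 1)(2u + 1) = 8fpu + 4fp + 4fu + 2f + 4pu + 2p + 2u + 1.
Every term except the constant is even, so this is 2(4fpu + 2fp + 2fu + f + 2pu + p + u) + 1,
and 4fpu + 2fp + 2fu + f + 2pu + p + u ∈ ℤ gives the required form.

2(4fpu + 2fp + 2fu + f + 2pu + p + u) + 1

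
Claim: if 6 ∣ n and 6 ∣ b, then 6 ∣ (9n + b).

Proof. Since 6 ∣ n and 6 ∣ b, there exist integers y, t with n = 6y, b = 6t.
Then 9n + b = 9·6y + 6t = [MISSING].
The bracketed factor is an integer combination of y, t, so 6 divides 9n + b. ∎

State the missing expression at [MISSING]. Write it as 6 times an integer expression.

6(t + 9y)

Pull the common 6 out of every term: 9·6y + 6t = 6(t + 9y).
t + 9y is an integer, which exhibits the divisibility.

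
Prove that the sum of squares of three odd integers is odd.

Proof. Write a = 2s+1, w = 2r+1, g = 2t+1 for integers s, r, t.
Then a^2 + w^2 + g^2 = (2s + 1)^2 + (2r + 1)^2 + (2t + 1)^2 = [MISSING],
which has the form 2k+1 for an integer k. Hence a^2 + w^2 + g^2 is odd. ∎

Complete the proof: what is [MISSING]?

2(2r^2 + 2r + 2s^2 + 2s + 2t^2 + 2t + 1) + 1

(2s + 1)^2 + (2r + 1)^2 + (2t + 1)^2 = 4r^2 + 4r + 4s^2 + 4s + 4t^2 + 4t + 3
= 2(2r^2 + 2r + 2s^2 + 2s + 2t^2 + 2t + 1) + 1.
Since 2r^2 + 2r + 2s^2 + 2s + 2t^2 + 2t + 1 is an integer, the sum of squares is of the form 2k+1 for an integer k.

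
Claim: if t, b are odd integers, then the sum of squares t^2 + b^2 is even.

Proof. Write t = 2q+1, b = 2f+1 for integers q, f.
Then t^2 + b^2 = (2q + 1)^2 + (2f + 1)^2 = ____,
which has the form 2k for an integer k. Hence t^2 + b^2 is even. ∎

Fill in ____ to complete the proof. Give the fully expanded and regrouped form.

(2q + 1)^2 + (2f + 1)^2 = 4f^2 + 4f + 4q^2 + 4q + 2
= 2(2f^2 + 2f + 2q^2 + 2q + 1).
Since 2f^2 + 2f + 2q^2 + 2q + 1 is an integer, the sum of squares is of the form 2k for an integer k.

2(2f^2 + 2f + 2q^2 + 2q + 1)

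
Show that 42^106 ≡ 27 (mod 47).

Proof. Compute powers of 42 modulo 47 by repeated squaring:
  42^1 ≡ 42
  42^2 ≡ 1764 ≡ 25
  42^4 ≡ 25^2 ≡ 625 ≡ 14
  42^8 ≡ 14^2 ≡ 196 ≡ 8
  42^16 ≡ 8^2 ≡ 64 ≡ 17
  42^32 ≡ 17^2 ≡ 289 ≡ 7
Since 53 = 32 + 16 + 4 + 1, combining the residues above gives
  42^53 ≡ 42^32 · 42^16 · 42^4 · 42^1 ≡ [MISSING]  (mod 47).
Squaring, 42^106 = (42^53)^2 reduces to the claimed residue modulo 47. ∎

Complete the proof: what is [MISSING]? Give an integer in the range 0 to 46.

Multiply the listed residues: 7 · 17 · 14 · 42 = 119 → 1666 → 69972.
Reducing modulo 47: 69972 = 1488·47 + 36, so 42^53 ≡ 36.

36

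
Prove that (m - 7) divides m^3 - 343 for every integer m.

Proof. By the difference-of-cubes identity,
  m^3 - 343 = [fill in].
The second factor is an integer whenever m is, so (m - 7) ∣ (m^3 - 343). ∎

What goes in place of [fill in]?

(m - 7)(m^2 + 7m + 49)

Polynomial division of m^3 - 343 by m - 7 leaves remainder 0 and quotient m^2 + 7m + 49.
Hence m^3 - 343 = (m - 7)(m^2 + 7m + 49).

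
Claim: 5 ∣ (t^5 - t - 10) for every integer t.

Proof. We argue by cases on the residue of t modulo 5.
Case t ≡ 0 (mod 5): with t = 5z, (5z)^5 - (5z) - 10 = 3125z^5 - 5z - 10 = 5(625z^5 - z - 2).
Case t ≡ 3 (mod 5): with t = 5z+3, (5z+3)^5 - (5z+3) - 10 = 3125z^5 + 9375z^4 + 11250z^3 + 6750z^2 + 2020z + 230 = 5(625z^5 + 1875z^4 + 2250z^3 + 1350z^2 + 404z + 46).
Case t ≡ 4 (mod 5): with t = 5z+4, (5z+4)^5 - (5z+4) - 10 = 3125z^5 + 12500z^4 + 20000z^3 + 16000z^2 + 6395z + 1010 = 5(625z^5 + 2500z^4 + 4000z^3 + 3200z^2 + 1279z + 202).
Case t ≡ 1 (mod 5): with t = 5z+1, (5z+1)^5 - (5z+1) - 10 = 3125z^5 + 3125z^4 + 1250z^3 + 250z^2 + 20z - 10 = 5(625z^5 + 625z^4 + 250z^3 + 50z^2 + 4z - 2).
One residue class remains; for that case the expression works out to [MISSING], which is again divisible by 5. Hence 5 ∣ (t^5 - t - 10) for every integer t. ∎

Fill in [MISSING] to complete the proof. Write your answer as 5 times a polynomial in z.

5(625z^5 + 1250z^4 + 1000z^3 + 400z^2 + 79z + 4)

Only t ≡ 2 (mod 5) is unaccounted for. Put t = 5z+2:
(5z+2)^5 - (5z+2) - 10 expands to 3125z^5 + 6250z^4 + 5000z^3 + 2000z^2 + 395z + 20,
and factoring out 5 leaves 5(625z^5 + 1250z^4 + 1000z^3 + 400z^2 + 79z + 4).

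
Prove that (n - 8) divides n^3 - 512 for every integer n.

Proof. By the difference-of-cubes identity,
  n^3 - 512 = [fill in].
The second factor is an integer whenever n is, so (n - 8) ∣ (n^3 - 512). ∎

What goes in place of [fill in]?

(n - 8)(n^2 + 8n + 64)

Polynomial division of n^3 - 512 by n - 8 leaves remainder 0 and quotient n^2 + 8n + 64.
Hence n^3 - 512 = (n - 8)(n^2 + 8n + 64).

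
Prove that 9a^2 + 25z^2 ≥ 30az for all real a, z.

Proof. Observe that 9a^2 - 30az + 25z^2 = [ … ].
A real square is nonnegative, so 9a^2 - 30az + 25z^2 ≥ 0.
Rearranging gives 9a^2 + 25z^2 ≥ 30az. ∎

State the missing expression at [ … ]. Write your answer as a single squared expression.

(3a - 5z)^2

The leading and trailing coefficients are 3^2 and 5^2, and 30 = 2·3·5, so the trinomial is (3a - 5z)^2.
Hence 9a^2 - 30az + 25z^2 ≥ 0.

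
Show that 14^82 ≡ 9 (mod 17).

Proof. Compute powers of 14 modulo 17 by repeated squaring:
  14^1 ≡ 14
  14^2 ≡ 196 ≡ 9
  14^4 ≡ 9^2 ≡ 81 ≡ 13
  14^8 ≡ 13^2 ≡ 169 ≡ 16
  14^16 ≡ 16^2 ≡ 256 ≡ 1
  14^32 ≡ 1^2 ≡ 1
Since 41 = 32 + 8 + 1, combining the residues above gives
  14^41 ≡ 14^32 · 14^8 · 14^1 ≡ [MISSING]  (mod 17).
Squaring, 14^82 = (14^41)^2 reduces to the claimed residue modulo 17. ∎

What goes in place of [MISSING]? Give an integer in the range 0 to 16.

14^32 · 14^8 · 14^1 ≡ 1 · 16 · 14 = 224.
224 mod 17 = 3, so 14^41 ≡ 3 (mod 17).

3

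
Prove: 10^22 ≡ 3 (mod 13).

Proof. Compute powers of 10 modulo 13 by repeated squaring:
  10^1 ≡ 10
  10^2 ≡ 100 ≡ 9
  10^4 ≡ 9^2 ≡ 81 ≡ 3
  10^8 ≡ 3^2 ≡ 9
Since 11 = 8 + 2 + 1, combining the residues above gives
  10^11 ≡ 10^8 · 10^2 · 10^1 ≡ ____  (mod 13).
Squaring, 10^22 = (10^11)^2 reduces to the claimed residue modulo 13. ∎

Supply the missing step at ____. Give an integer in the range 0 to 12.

4

Multiply the listed residues: 9 · 9 · 10 = 81 → 810.
Reducing modulo 13: 810 = 62·13 + 4, so 10^11 ≡ 4.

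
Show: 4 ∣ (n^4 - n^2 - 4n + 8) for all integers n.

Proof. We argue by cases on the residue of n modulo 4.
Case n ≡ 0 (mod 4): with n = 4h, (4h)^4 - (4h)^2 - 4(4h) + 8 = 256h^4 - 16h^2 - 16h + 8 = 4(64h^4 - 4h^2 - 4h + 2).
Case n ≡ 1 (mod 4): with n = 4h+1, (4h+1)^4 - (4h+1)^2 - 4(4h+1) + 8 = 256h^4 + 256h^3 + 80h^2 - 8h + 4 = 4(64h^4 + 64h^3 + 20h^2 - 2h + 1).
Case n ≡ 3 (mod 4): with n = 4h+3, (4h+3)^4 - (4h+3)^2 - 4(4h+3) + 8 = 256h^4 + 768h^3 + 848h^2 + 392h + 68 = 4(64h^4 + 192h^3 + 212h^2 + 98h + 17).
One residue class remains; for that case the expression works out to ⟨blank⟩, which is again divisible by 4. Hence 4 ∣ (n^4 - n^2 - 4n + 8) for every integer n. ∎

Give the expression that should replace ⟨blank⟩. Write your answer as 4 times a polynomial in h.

4(64h^4 + 128h^3 + 92h^2 + 24h + 3)

The residues treated are {0, 1, 3}, so the missing case is n ≡ 2 (mod 4); write n = 4h+2.
Then (4h+2)^4 - (4h+2)^2 - 4(4h+2) + 8 = 256h^4 + 512h^3 + 368h^2 + 96h + 12 = 4(64h^4 + 128h^3 + 92h^2 + 24h + 3).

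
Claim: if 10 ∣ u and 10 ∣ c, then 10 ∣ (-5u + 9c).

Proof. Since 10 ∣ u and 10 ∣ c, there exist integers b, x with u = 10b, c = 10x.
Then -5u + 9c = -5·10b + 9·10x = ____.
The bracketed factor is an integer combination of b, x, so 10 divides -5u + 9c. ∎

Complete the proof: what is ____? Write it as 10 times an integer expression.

10(-5b + 9x)

Each term has a factor of 10: -5·10b + 9·10x = 10·(-5b + 9x).
Since -5b + 9x is an integer, 10 ∣ (-5u + 9c).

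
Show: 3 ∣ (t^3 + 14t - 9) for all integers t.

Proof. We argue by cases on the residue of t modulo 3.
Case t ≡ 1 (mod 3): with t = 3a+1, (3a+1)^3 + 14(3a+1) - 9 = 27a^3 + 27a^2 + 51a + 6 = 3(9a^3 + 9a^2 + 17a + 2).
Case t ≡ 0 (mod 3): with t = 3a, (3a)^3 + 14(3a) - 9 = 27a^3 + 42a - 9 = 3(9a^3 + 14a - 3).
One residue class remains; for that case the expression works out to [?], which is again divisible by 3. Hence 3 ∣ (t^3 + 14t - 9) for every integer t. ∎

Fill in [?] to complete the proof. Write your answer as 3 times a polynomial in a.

3(9a^3 + 18a^2 + 26a + 9)

The residues treated are {1, 0}, so the missing case is t ≡ 2 (mod 3); write t = 3a+2.
Then (3a+2)^3 + 14(3a+2) - 9 = 27a^3 + 54a^2 + 78a + 27 = 3(9a^3 + 18a^2 + 26a + 9).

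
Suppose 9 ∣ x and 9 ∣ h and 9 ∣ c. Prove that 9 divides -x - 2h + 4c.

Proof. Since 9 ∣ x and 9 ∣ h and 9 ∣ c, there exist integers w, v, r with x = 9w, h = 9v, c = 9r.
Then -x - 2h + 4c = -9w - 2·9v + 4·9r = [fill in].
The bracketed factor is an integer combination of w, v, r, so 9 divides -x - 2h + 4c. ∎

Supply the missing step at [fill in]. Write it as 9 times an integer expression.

Pull the common 9 out of every term: -9w - 2·9v + 4·9r = 9(4r - 2v - w).
4r - 2v - w is an integer, which exhibits the divisibility.

9(4r - 2v - w)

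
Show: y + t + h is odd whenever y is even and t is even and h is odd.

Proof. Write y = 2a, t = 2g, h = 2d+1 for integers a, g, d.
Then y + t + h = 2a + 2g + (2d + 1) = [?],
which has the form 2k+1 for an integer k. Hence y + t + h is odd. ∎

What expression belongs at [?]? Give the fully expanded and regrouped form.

2a + 2g + (2d + 1) = 2a + 2d + 2g + 1
= 2(a + d + g) + 1.
Since a + d + g is an integer, the sum is of the form 2k+1 for an integer k.

2(a + d + g) + 1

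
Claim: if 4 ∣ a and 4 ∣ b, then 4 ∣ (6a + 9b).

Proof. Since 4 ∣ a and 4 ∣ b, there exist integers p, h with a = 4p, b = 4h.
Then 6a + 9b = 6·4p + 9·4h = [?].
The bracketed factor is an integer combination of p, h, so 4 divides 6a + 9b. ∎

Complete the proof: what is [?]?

Pull the common 4 out of every term: 6·4p + 9·4h = 4(9h + 6p).
9h + 6p is an integer, which exhibits the divisibility.

4(9h + 6p)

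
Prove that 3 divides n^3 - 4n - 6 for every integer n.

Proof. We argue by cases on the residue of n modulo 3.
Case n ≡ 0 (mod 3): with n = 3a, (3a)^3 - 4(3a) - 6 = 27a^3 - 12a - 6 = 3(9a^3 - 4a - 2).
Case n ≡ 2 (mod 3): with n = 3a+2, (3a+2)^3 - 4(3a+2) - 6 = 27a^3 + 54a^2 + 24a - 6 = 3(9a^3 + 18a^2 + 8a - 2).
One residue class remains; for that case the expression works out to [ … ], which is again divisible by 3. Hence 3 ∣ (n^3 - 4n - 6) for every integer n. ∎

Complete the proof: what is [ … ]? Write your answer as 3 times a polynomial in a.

The residues treated are {0, 2}, so the missing case is n ≡ 1 (mod 3); write n = 3a+1.
Then (3a+1)^3 - 4(3a+1) - 6 = 27a^3 + 27a^2 - 3a - 9 = 3(9a^3 + 9a^2 - a - 3).

3(9a^3 + 9a^2 - a - 3)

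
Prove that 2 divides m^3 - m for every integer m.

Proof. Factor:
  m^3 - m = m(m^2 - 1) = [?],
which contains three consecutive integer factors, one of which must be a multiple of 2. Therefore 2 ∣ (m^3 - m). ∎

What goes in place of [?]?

m(m^2 - 1) = m(m - 1)(m + 1) = (m - 1)m(m + 1).
These three factors are consecutive integers, so their product is divisible by 2.

(m - 1)m(m + 1)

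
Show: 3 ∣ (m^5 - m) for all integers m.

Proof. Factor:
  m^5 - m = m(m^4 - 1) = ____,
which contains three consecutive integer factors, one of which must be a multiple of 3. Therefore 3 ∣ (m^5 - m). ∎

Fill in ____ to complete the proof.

(m - 1)m(m + 1)(m^2 + 1)

m^4 - 1 = (m^2 - 1)(m^2 + 1), and m^2 - 1 = (m-1)(m+1).
So m(m^4 - 1) = (m - 1)m(m + 1)(m^2 + 1).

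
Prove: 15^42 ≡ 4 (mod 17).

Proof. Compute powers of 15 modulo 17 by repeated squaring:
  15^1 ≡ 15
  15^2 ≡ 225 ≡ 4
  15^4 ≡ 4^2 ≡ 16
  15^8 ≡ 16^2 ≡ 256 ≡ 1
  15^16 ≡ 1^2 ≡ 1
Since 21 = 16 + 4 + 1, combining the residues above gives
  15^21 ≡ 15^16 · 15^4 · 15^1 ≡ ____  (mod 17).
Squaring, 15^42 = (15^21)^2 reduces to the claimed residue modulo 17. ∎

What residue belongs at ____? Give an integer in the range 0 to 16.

Multiply the listed residues: 1 · 16 · 15 = 16 → 240.
Reducing modulo 17: 240 = 14·17 + 2, so 15^21 ≡ 2.

2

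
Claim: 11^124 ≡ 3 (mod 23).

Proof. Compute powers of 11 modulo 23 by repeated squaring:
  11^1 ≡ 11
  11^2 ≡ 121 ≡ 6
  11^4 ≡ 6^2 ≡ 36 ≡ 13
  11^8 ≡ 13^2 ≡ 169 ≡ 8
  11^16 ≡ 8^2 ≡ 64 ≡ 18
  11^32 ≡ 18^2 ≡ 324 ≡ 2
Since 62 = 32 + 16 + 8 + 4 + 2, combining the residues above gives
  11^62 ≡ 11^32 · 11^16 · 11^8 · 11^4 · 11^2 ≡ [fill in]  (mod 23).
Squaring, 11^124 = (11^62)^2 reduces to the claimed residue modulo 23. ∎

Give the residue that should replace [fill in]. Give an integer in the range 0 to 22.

16

Multiply the listed residues: 2 · 18 · 8 · 13 · 6 = 36 → 288 → 3744 → 22464.
Reducing modulo 23: 22464 = 976·23 + 16, so 11^62 ≡ 16.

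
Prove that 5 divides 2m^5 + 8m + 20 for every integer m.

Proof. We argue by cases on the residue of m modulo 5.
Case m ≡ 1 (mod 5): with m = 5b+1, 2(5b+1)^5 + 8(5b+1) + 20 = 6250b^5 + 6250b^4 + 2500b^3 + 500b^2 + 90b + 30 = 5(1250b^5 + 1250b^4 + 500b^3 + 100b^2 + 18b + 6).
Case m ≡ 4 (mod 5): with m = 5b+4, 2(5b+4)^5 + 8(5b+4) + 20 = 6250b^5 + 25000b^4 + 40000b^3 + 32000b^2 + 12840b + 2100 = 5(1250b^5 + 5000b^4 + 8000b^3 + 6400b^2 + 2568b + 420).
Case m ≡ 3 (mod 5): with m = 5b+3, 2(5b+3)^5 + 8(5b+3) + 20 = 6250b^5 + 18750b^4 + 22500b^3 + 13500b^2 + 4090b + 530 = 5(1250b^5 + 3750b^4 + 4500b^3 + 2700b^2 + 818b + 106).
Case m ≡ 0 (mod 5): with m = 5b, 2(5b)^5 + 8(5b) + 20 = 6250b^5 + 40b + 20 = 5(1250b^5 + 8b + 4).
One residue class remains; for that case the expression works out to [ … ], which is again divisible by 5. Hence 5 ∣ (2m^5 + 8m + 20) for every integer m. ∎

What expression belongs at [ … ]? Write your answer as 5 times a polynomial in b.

The residues treated are {1, 4, 3, 0}, so the missing case is m ≡ 2 (mod 5); write m = 5b+2.
Then 2(5b+2)^5 + 8(5b+2) + 20 = 6250b^5 + 12500b^4 + 10000b^3 + 4000b^2 + 840b + 100 = 5(1250b^5 + 2500b^4 + 2000b^3 + 800b^2 + 168b + 20).

5(1250b^5 + 2500b^4 + 2000b^3 + 800b^2 + 168b + 20)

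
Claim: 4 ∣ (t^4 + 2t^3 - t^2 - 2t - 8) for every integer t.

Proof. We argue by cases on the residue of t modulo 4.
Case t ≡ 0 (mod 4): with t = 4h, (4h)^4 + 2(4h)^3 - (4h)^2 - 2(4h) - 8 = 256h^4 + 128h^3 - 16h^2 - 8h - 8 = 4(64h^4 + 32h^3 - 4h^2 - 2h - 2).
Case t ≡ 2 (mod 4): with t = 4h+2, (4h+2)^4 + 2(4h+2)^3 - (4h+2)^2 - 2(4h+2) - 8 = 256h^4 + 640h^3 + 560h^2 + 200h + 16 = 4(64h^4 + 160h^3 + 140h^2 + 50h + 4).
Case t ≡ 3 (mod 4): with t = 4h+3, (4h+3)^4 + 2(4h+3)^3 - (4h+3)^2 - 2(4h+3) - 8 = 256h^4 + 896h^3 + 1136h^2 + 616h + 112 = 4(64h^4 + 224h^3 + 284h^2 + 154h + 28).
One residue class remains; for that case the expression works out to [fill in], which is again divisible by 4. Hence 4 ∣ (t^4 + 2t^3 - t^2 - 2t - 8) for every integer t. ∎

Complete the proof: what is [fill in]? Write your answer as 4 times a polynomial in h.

Only t ≡ 1 (mod 4) is unaccounted for. Put t = 4h+1:
(4h+1)^4 + 2(4h+1)^3 - (4h+1)^2 - 2(4h+1) - 8 expands to 256h^4 + 384h^3 + 176h^2 + 24h - 8,
and factoring out 4 leaves 4(64h^4 + 96h^3 + 44h^2 + 6h - 2).

4(64h^4 + 96h^3 + 44h^2 + 6h - 2)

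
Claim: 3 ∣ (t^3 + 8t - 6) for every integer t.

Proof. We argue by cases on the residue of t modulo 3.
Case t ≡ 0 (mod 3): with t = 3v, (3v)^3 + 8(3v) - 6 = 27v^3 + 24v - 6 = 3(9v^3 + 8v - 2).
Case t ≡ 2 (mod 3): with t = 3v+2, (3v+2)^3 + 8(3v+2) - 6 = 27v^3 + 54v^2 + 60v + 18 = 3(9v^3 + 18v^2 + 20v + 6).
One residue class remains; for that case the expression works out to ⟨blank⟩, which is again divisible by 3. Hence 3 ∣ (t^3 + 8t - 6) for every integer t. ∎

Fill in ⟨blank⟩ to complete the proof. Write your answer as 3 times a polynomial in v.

3(9v^3 + 9v^2 + 11v + 1)

Only t ≡ 1 (mod 3) is unaccounted for. Put t = 3v+1:
(3v+1)^3 + 8(3v+1) - 6 expands to 27v^3 + 27v^2 + 33v + 3,
and factoring out 3 leaves 3(9v^3 + 9v^2 + 11v + 1).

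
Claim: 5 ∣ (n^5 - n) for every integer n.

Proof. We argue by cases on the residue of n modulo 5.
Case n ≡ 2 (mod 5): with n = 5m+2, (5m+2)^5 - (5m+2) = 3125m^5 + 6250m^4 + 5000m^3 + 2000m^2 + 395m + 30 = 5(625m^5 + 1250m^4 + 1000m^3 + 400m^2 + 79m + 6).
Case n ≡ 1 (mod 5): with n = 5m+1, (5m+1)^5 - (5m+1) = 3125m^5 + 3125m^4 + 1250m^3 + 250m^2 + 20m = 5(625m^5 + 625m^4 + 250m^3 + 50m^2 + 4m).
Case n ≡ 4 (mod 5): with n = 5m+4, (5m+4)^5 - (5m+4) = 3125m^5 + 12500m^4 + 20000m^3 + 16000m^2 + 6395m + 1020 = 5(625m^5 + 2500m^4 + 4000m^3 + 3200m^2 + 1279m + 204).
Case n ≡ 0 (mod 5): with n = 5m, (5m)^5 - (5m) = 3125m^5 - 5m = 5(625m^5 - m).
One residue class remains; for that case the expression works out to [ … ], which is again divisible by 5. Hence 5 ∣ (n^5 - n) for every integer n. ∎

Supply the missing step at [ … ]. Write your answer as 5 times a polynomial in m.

The residues treated are {2, 1, 4, 0}, so the missing case is n ≡ 3 (mod 5); write n = 5m+3.
Then (5m+3)^5 - (5m+3) = 3125m^5 + 9375m^4 + 11250m^3 + 6750m^2 + 2020m + 240 = 5(625m^5 + 1875m^4 + 2250m^3 + 1350m^2 + 404m + 48).

5(625m^5 + 1875m^4 + 2250m^3 + 1350m^2 + 404m + 48)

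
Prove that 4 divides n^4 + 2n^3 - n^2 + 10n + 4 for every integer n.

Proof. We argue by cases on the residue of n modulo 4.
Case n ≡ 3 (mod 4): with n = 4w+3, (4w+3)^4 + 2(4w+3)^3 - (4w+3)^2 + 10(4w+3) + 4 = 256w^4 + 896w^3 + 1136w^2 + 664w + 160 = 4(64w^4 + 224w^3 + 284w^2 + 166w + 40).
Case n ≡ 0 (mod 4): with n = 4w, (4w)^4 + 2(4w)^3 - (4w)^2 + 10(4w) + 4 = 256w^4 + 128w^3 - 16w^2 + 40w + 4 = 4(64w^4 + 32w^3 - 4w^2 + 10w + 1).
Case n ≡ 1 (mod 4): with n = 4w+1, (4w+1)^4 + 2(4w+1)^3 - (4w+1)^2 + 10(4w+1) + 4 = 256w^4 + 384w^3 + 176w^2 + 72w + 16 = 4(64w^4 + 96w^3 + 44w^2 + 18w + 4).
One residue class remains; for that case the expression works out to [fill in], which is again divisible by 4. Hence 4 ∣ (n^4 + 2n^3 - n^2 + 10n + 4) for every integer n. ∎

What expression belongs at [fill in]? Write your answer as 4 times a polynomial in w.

The residues treated are {3, 0, 1}, so the missing case is n ≡ 2 (mod 4); write n = 4w+2.
Then (4w+2)^4 + 2(4w+2)^3 - (4w+2)^2 + 10(4w+2) + 4 = 256w^4 + 640w^3 + 560w^2 + 248w + 52 = 4(64w^4 + 160w^3 + 140w^2 + 62w + 13).

4(64w^4 + 160w^3 + 140w^2 + 62w + 13)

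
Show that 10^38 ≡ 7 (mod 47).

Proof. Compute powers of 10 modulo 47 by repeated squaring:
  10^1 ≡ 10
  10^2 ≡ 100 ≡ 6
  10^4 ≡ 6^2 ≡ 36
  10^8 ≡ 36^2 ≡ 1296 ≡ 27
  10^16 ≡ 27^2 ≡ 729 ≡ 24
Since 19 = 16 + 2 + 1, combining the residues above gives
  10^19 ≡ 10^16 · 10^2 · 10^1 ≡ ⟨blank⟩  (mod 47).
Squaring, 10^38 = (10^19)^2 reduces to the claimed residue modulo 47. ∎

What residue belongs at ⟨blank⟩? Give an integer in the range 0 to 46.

10^16 · 10^2 · 10^1 ≡ 24 · 6 · 10 = 1440.
1440 mod 47 = 30, so 10^19 ≡ 30 (mod 47).

30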